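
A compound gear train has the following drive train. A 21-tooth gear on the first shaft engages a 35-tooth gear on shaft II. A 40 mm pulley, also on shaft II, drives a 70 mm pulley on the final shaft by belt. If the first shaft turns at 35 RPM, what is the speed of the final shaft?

gear mesh 35/21 = 1.6667 → 35/1.6667 = 21 RPM
belt 70/40 = 1.75 → 21/1.75 = 12 RPM

12 RPM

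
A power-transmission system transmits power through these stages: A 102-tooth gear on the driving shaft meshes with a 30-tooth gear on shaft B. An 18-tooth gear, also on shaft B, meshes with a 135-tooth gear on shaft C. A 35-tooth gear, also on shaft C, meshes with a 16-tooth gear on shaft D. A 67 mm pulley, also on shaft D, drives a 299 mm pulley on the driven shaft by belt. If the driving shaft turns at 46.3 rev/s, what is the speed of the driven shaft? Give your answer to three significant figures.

gear mesh 30/102 = 0.29412 → 46.3/0.29412 = 157.42 rev/s
gear mesh 135/18 = 7.5 → 157.42/7.5 = 20.989 rev/s
gear mesh 16/35 = 0.45714 → 20.989/0.45714 = 45.914 rev/s
belt 299/67 = 4.4627 → 45.914/4.4627 = 10.288 rev/s

10.3 rev/s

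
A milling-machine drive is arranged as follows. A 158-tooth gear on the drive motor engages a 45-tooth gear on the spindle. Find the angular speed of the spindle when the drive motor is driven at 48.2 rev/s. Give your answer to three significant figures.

Gear mesh: ratio = 45/158 = 0.28481, so the spindle turns at 48.2 / 0.28481 = 169.24 rev/s.

169 rev/s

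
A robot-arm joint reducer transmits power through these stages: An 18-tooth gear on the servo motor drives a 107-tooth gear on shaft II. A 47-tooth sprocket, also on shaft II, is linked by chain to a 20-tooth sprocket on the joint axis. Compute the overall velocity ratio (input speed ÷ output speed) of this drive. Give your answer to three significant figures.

2.53

Each stage contributes driven/driver: gear mesh 107/18 = 5.9444, chain 20/47 = 0.42553.
Overall: 5.9444 × 0.42553 = 2.5296.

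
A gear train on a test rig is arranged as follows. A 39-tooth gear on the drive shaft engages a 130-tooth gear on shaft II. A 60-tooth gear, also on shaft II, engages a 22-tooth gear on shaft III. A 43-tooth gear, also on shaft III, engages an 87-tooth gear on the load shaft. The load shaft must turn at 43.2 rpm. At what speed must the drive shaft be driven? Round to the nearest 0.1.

106.8 rpm

Overall ratio R = 3.3333 × 0.36667 × 2.0233 = 2.4729.
Required input speed = output speed × R = 43.2 × 2.4729 = 106.83 rpm.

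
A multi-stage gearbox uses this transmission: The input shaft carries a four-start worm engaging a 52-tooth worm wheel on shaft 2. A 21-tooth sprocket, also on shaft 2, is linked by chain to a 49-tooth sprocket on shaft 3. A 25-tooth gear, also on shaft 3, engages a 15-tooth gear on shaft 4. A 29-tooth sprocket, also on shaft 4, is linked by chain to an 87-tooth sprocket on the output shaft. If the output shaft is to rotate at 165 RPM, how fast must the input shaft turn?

Overall ratio R = 13 × 2.3333 × 0.6 × 3 = 54.6.
Required input speed = output speed × R = 165 × 54.6 = 9009 RPM.

9009 RPM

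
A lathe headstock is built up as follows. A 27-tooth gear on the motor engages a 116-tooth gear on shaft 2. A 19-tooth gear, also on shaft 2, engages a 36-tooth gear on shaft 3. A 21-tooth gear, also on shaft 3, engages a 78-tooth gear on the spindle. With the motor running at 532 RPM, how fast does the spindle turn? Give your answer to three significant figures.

17.6 RPM

Gear mesh: ratio = 116/27 = 4.2963, so shaft 2 turns at 532 / 4.2963 = 123.83 RPM.
Gear mesh: ratio = 36/19 = 1.8947, so shaft 3 turns at 123.83 / 1.8947 = 65.353 RPM.
Gear mesh: ratio = 78/21 = 3.7143, so the spindle turns at 65.353 / 3.7143 = 17.595 RPM.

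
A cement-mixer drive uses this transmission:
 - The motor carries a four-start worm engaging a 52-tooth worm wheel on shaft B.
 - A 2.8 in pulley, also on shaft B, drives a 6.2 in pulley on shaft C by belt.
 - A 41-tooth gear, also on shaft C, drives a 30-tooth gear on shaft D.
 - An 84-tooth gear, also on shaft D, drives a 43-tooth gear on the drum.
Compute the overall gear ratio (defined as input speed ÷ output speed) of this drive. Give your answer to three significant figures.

10.8

Each stage contributes driven/driver: worm 52/4 = 13, belt 6.2/2.8 = 2.2143, gear mesh 30/41 = 0.73171, gear mesh 43/84 = 0.5119.
Overall: 13 × 2.2143 × 0.73171 × 0.5119 = 10.782.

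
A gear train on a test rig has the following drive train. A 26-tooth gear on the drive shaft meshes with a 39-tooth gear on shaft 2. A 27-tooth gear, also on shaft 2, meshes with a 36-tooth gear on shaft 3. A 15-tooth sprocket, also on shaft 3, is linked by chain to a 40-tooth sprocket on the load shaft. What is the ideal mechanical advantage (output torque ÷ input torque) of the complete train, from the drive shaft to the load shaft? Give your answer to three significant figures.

5.33

Each stage contributes driven/driver: gear mesh 39/26 = 1.5, gear mesh 36/27 = 1.3333, chain 40/15 = 2.6667.
Overall: 1.5 × 1.3333 × 2.6667 = 5.3333.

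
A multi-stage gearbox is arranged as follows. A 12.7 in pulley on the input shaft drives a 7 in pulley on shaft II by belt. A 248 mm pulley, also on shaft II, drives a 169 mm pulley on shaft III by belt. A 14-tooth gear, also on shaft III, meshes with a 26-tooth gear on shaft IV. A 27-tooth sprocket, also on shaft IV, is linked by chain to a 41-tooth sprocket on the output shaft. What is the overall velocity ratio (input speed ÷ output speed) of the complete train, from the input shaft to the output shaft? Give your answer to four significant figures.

1.059

Each stage contributes driven/driver: belt 7/12.7 = 0.55118, belt 169/248 = 0.68145, gear mesh 26/14 = 1.8571, chain 41/27 = 1.5185.
Overall: 0.55118 × 0.68145 × 1.8571 × 1.5185 = 1.0592.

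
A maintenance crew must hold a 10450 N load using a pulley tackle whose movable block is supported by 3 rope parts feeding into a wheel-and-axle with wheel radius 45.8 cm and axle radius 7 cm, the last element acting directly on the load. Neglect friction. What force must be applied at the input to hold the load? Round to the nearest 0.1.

532.4 N

Block-and-tackle MA = number of supporting rope parts = 3.
Wheel-and-axle MA = R/r = 45.8/7 = 6.5429.
Combined ideal MA = 3 × 6.5429 = 19.629.
Effort = load / MA = 10450 / 19.629 = 532.39 N.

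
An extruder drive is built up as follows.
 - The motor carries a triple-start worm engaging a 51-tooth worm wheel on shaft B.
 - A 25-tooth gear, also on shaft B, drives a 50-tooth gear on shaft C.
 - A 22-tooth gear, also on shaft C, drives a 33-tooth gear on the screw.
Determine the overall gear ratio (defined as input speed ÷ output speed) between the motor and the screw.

Each stage contributes driven/driver: worm 51/3 = 17, gear mesh 50/25 = 2, gear mesh 33/22 = 1.5.
Overall: 17 × 2 × 1.5 = 51.

51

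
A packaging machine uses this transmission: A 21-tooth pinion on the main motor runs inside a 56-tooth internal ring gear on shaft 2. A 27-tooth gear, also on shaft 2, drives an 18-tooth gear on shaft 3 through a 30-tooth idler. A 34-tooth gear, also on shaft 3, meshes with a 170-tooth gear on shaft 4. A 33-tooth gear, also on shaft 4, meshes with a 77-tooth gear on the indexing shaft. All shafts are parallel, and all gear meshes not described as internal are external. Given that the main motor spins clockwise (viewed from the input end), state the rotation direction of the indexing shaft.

clockwise

the main motor → shaft 2: internal mesh, same direction → CW.
shaft 2 → shaft 3: driver → idler → driven is 2 external meshes, 2 reversals → CW.
shaft 3 → shaft 4: external mesh, 1 reversal → CCW.
shaft 4 → the indexing shaft: external mesh, 1 reversal → CW.
4 reversals in total — an even number — so the indexing shaft turns the same way as the main motor.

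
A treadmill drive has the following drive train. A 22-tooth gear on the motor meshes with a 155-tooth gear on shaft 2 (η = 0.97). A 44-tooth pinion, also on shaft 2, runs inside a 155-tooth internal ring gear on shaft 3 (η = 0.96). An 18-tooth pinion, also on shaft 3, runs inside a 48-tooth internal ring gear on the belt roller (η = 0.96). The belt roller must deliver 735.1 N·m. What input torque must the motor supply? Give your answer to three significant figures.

12.4 N·m

Overall ratio R = 7.0455 × 3.5227 × 2.6667 = 66.185; overall efficiency η = 0.97 × 0.96 × 0.96 = 0.8940.
Input torque = output torque / (R × η) = 735.1 / (66.185 × 0.8940) = 12.424 N·m.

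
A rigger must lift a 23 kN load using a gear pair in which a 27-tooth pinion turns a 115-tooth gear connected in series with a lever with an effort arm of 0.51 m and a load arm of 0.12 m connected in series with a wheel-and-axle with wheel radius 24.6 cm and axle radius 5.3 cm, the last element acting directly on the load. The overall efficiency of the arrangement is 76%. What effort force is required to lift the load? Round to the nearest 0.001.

0.360 kN

Gear pair MA = 115/27 = 4.2593.
Lever MA = effort arm / load arm = 0.51/0.12 = 4.25.
Wheel-and-axle MA = R/r = 24.6/5.3 = 4.6415.
Combined ideal MA = 4.2593 × 4.25 × 4.6415 = 84.02.
Actual MA = 84.02 × 0.76 = 63.855.
Effort = load / actual MA = 23 / 63.855 = 0.36019 kN.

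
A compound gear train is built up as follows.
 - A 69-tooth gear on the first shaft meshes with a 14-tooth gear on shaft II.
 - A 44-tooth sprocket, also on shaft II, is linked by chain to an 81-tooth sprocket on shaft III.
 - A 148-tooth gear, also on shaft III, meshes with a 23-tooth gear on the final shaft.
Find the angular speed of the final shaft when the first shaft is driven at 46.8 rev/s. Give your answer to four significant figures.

806.2 rev/s

gear mesh 14/69 = 0.2029 → 46.8/0.2029 = 230.66 rev/s
chain 81/44 = 1.8409 → 230.66/1.8409 = 125.3 rev/s
gear mesh 23/148 = 0.15541 → 125.3/0.15541 = 806.25 rev/s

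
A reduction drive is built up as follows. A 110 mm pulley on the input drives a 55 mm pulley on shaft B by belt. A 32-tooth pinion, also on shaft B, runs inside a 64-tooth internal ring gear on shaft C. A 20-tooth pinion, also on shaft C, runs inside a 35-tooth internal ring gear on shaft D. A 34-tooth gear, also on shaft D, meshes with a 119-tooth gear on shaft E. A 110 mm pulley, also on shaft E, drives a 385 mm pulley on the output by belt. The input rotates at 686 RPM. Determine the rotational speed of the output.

Belt: ratio = 55/110 = 0.5, so shaft B turns at 686 / 0.5 = 1372 RPM.
Internal gear: ratio = 64/32 = 2, so shaft C turns at 1372 / 2 = 686 RPM.
Internal gear: ratio = 35/20 = 1.75, so shaft D turns at 686 / 1.75 = 392 RPM.
Gear mesh: ratio = 119/34 = 3.5, so shaft E turns at 392 / 3.5 = 112 RPM.
Belt: ratio = 385/110 = 3.5, so the output turns at 112 / 3.5 = 32 RPM.

32 RPM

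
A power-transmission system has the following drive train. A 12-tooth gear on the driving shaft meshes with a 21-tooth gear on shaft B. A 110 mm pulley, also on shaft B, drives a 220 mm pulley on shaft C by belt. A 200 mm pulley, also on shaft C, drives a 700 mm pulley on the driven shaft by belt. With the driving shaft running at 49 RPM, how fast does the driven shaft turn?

the driving shaft → shaft B (gear mesh, 21/12): 49 ÷ 1.75 = 28 RPM
shaft B → shaft C (belt, 220/110): 28 ÷ 2 = 14 RPM
shaft C → the driven shaft (belt, 700/200): 14 ÷ 3.5 = 4 RPM

4 RPM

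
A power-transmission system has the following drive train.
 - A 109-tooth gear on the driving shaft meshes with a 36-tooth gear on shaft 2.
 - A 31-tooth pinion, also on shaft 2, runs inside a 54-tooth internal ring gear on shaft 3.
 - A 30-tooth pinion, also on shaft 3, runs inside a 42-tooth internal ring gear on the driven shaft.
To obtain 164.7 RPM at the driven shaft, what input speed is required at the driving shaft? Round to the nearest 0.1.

132.7 RPM

Overall ratio R = 0.33028 × 1.7419 × 1.4 = 0.80545.
Required input speed = output speed × R = 164.7 × 0.80545 = 132.66 RPM.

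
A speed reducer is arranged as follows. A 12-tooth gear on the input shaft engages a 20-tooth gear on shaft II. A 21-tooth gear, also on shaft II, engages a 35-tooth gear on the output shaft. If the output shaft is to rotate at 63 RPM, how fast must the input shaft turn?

Overall ratio R = 1.6667 × 1.6667 = 2.7778.
Required input speed = output speed × R = 63 × 2.7778 = 175 RPM.

175 RPM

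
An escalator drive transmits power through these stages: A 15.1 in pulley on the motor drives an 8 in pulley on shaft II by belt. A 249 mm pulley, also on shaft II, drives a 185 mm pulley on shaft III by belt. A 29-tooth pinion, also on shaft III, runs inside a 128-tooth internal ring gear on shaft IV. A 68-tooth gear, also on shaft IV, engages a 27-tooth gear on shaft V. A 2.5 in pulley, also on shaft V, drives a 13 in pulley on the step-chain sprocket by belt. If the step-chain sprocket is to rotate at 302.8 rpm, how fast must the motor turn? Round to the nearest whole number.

1086 rpm

Overall ratio R = 0.5298 × 0.74297 × 4.4138 × 0.39706 × 5.2 = 3.5872.
Required input speed = output speed × R = 302.8 × 3.5872 = 1086.2 rpm.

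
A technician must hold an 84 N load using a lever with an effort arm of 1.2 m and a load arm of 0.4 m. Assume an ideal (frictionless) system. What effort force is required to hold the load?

28 N

Lever MA = effort arm / load arm = 1.2/0.4 = 3.
Effort = load / MA = 84 / 3 = 28 N.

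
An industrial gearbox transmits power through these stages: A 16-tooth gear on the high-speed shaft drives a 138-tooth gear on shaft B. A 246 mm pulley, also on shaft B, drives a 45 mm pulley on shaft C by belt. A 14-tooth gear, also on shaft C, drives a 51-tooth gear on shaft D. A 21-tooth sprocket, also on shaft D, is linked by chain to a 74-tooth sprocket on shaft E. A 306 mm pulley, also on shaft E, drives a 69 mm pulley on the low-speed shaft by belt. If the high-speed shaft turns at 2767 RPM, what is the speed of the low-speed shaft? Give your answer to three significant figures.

gear mesh 138/16 = 8.625 → 2767/8.625 = 320.81 RPM
belt 45/246 = 0.18293 → 320.81/0.18293 = 1753.8 RPM
gear mesh 51/14 = 3.6429 → 1753.8/3.6429 = 481.43 RPM
chain 74/21 = 3.5238 → 481.43/3.5238 = 136.62 RPM
belt 69/306 = 0.22549 → 136.62/0.22549 = 605.89 RPM

606 RPM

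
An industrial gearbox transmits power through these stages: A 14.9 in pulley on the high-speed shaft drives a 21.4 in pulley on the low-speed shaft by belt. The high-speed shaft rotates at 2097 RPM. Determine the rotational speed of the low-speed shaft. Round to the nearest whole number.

1460 RPM

belt 21.4/14.9 = 1.4362 → 2097/1.4362 = 1460.1 RPM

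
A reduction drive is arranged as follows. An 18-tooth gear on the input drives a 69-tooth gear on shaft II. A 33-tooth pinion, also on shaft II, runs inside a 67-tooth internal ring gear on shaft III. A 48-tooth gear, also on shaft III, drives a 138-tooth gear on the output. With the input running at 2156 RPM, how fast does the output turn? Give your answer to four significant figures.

Gear mesh: ratio = 69/18 = 3.8333, so shaft II turns at 2156 / 3.8333 = 562.43 RPM.
Internal gear: ratio = 67/33 = 2.0303, so shaft III turns at 562.43 / 2.0303 = 277.02 RPM.
Gear mesh: ratio = 138/48 = 2.875, so the output turns at 277.02 / 2.875 = 96.355 RPM.

96.35 RPM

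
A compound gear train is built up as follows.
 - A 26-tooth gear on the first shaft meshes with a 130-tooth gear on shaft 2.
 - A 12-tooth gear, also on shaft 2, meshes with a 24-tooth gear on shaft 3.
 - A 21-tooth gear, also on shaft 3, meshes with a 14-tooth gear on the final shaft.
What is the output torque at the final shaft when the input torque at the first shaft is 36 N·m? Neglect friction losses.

240 N·m

Gear mesh: ratio = 130/26 = 5; torque at shaft 2 = 36 × 5 = 180 N·m.
Gear mesh: ratio = 24/12 = 2; torque at shaft 3 = 180 × 2 = 360 N·m.
Gear mesh: ratio = 14/21 = 0.66667; torque at the final shaft = 360 × 0.66667 = 240 N·m.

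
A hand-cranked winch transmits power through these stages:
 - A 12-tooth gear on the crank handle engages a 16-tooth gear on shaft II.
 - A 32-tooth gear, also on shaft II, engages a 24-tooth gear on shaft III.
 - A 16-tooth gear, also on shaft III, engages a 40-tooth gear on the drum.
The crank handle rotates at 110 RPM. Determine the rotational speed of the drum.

Gear mesh: ratio = 16/12 = 1.3333, so shaft II turns at 110 / 1.3333 = 82.5 RPM.
Gear mesh: ratio = 24/32 = 0.75, so shaft III turns at 82.5 / 0.75 = 110 RPM.
Gear mesh: ratio = 40/16 = 2.5, so the drum turns at 110 / 2.5 = 44 RPM.

44 RPM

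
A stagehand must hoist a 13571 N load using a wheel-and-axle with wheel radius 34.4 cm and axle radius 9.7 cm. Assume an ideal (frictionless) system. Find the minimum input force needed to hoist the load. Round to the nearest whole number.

Wheel-and-axle MA = R/r = 34.4/9.7 = 3.5464.
Effort = load / MA = 13571 / 3.5464 = 3826.7 N.

3827 N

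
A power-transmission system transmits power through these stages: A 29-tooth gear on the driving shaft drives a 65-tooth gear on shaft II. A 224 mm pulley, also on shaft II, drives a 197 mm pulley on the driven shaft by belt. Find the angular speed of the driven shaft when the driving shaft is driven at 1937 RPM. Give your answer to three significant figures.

Gear mesh: ratio = 65/29 = 2.2414, so shaft II turns at 1937 / 2.2414 = 864.2 RPM.
Belt: ratio = 197/224 = 0.87946, so the driven shaft turns at 864.2 / 0.87946 = 982.64 RPM.

983 RPM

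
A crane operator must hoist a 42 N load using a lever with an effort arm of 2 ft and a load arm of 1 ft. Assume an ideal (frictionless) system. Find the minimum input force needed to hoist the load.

Lever MA = effort arm / load arm = 2/1 = 2.
Effort = load / MA = 42 / 2 = 21 N.

21 N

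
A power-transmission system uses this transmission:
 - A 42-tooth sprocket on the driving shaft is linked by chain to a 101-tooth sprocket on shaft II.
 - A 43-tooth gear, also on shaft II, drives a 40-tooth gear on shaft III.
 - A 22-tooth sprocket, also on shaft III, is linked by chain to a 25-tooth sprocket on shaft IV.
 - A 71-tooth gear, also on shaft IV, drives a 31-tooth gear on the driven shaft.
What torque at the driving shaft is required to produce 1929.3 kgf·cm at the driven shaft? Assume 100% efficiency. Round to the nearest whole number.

Overall ratio R = 2.4048 × 0.93023 × 1.1364 × 0.43662 = 1.1099.
Input torque = output torque / R = 1929.3 / 1.1099 = 1738.3 kgf·cm.

1738 kgf·cm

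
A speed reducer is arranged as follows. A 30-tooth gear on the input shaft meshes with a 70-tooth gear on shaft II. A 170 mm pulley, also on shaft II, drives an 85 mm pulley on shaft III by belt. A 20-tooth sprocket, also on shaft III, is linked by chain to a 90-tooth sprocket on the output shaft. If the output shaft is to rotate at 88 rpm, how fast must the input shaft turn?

462 rpm

Overall ratio R = 2.3333 × 0.5 × 4.5 = 5.25.
Required input speed = output speed × R = 88 × 5.25 = 462 rpm.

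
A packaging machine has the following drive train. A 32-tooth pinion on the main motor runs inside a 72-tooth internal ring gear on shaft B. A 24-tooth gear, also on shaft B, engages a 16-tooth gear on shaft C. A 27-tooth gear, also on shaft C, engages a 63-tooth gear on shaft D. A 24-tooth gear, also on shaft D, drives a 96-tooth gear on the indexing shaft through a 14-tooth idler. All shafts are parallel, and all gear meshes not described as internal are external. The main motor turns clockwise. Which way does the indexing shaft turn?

the main motor → shaft B: internal mesh, same direction → CW.
shaft B → shaft C: external mesh, 1 reversal → CCW.
shaft C → shaft D: external mesh, 1 reversal → CW.
shaft D → the indexing shaft: driver → idler → driven is 2 external meshes, 2 reversals → CW.
4 reversals in total — an even number — so the indexing shaft turns the same way as the main motor.

clockwise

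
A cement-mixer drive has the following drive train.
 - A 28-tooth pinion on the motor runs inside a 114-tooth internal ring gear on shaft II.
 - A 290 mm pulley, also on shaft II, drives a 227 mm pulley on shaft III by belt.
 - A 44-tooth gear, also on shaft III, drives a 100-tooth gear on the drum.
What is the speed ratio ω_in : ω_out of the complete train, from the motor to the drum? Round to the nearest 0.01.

7.24

Each stage contributes driven/driver: internal gear 114/28 = 4.0714, belt 227/290 = 0.78276, gear mesh 100/44 = 2.2727.
Overall: 4.0714 × 0.78276 × 2.2727 = 7.2431.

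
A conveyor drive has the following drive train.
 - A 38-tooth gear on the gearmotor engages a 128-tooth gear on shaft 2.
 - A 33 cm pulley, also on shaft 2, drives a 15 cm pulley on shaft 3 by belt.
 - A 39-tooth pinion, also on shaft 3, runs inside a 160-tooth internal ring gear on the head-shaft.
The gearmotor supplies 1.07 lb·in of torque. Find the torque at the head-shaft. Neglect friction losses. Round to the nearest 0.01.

6.72 lb·in

After the gear mesh (128/38): 1.07 × 3.3684 = 3.6042 lb·in
After the belt (15/33): 3.6042 × 0.45455 = 1.6383 lb·in
After the internal gear (160/39): 1.6383 × 4.1026 = 6.7211 lb·in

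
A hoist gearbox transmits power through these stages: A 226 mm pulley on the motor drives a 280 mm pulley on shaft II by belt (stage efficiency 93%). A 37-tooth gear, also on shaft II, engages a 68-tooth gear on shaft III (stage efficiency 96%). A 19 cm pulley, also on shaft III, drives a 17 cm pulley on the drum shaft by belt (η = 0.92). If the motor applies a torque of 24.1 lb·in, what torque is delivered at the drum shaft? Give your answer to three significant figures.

After the belt (280/226): 24.1 × 1.2389 × 0.93 = 27.768 lb·in
After the gear mesh (68/37): 27.768 × 1.8378 × 0.96 = 48.992 lb·in
After the belt (17/19): 48.992 × 0.89474 × 0.92 = 40.328 lb·in

40.3 lb·in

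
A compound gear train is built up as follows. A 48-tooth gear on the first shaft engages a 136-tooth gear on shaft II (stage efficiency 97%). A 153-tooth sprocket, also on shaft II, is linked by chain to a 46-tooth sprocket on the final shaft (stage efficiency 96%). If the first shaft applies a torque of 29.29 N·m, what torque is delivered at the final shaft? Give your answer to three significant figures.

gear mesh 136/48 = 2.8333 → τ = 29.29·2.8333·0.97 = 80.499 N·m
chain 46/153 = 0.30065 → τ = 80.499·0.30065·0.96 = 23.234 N·m

23.2 N·m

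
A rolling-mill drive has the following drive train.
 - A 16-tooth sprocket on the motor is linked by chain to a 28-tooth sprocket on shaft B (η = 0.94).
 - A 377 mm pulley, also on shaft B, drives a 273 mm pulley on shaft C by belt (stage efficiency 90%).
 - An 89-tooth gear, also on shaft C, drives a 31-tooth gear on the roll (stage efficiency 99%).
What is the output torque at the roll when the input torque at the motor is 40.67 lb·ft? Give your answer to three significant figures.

15.0 lb·ft

Chain: ratio = 28/16 = 1.75; torque at shaft B = 40.67 × 1.75 × 0.94 = 66.902 lb·ft.
Belt: ratio = 273/377 = 0.72414; torque at shaft C = 66.902 × 0.72414 × 0.90 = 43.602 lb·ft.
Gear mesh: ratio = 31/89 = 0.34831; torque at the roll = 43.602 × 0.34831 × 0.99 = 15.035 lb·ft.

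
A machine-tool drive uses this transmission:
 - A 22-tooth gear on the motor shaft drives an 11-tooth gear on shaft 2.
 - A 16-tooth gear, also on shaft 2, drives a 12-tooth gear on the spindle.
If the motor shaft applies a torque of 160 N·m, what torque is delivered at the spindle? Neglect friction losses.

60 N·m

gear mesh 11/22 = 0.5 → τ = 160·0.5 = 80 N·m
gear mesh 12/16 = 0.75 → τ = 80·0.75 = 60 N·m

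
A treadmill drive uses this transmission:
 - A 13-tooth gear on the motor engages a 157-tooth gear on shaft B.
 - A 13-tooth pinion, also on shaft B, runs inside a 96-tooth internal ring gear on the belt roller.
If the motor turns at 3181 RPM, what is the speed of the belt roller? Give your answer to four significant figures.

35.67 RPM

the motor → shaft B (gear mesh, 157/13): 3181 ÷ 12.077 = 263.39 RPM
shaft B → the belt roller (internal gear, 96/13): 263.39 ÷ 7.3846 = 35.668 RPM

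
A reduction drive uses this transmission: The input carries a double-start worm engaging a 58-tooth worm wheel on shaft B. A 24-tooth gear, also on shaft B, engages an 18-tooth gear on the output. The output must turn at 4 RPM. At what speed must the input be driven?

87 RPM

Overall ratio R = 29 × 0.75 = 21.75.
Required input speed = output speed × R = 4 × 21.75 = 87 RPM.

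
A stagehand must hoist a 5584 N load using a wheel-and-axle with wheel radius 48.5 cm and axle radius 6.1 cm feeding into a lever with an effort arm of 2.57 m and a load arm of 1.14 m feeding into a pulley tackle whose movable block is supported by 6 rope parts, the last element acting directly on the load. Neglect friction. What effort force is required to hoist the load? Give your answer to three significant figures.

Wheel-and-axle MA = R/r = 48.5/6.1 = 7.9508.
Lever MA = effort arm / load arm = 2.57/1.14 = 2.2544.
Block-and-tackle MA = number of supporting rope parts = 6.
Combined ideal MA = 7.9508 × 2.2544 × 6 = 107.55.
Effort = load / MA = 5584 / 107.55 = 51.922 N.

51.9 N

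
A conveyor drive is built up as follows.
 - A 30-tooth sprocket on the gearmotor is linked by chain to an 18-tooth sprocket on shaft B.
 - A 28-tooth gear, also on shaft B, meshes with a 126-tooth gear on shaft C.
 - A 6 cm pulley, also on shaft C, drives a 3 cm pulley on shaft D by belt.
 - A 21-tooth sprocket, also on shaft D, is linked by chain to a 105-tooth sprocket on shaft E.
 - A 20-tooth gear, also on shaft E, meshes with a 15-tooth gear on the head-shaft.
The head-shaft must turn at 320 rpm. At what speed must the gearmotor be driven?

Overall ratio R = 0.6 × 4.5 × 0.5 × 5 × 0.75 = 5.0625.
Required input speed = output speed × R = 320 × 5.0625 = 1620 rpm.

1620 rpm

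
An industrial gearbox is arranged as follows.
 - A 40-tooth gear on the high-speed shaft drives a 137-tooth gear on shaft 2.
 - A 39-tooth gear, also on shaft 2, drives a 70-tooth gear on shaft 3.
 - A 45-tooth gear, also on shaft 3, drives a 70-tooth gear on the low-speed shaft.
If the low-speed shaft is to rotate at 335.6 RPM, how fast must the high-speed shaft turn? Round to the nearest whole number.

3209 RPM

Overall ratio R = 3.425 × 1.7949 × 1.5556 = 9.5627.
Required input speed = output speed × R = 335.6 × 9.5627 = 3209.2 RPM.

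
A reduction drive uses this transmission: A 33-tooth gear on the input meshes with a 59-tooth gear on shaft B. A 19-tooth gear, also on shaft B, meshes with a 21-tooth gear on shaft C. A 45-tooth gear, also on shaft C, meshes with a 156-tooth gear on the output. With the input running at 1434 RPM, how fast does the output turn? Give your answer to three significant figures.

209 RPM

gear mesh 59/33 = 1.7879 → 1434/1.7879 = 802.07 RPM
gear mesh 21/19 = 1.1053 → 802.07/1.1053 = 725.68 RPM
gear mesh 156/45 = 3.4667 → 725.68/3.4667 = 209.33 RPM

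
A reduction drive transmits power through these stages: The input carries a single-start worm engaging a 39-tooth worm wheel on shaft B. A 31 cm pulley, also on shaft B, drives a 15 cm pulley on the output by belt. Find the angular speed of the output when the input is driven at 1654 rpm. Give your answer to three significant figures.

worm 39/1 = 39 → 1654/39 = 42.41 rpm
belt 15/31 = 0.48387 → 42.41/0.48387 = 87.648 rpm

87.6 rpm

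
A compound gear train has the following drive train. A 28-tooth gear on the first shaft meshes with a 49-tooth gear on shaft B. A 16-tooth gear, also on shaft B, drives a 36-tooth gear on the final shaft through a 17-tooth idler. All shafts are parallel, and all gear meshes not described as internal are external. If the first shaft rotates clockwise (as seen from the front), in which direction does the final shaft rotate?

the first shaft → shaft B: external mesh, 1 reversal → CCW.
shaft B → the final shaft: driver → idler → driven is 2 external meshes, 2 reversals → CCW.
3 reversals in total — an odd number — so the final shaft turns opposite to the first shaft.

counterclockwise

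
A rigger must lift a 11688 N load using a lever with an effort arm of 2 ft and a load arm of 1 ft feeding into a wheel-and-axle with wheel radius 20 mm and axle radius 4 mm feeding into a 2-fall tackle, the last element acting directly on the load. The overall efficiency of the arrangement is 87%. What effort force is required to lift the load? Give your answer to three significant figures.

672 N

Lever MA = effort arm / load arm = 2/1 = 2.
Wheel-and-axle MA = R/r = 20/4 = 5.
Block-and-tackle MA = number of supporting rope parts = 2.
Combined ideal MA = 2 × 5 × 2 = 20.
Actual MA = 20 × 0.87 = 17.4.
Effort = load / actual MA = 11688 / 17.4 = 671.72 N.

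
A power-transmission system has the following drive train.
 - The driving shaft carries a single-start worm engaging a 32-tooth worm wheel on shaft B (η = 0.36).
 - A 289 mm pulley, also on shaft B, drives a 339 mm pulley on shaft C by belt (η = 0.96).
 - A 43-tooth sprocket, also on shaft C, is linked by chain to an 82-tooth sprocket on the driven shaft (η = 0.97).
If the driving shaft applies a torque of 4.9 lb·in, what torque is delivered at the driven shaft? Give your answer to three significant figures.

After the worm (32/1): 4.9 × 32 × 0.36 = 56.448 lb·in
After the belt (339/289): 56.448 × 1.173 × 0.96 = 63.566 lb·in
After the chain (82/43): 63.566 × 1.907 × 0.97 = 117.58 lb·in

118 lb·in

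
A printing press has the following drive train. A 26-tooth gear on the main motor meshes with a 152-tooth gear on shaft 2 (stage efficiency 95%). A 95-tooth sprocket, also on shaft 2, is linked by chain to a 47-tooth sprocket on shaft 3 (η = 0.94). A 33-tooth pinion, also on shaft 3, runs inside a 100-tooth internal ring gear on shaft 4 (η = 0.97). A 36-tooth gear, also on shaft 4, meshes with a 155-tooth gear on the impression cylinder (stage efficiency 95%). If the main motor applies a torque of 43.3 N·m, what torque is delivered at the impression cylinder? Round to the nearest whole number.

1345 N·m

Gear mesh: ratio = 152/26 = 5.8462; torque at shaft 2 = 43.3 × 5.8462 × 0.95 = 240.48 N·m.
Chain: ratio = 47/95 = 0.49474; torque at shaft 3 = 240.48 × 0.49474 × 0.94 = 111.84 N·m.
Internal gear: ratio = 100/33 = 3.0303; torque at shaft 4 = 111.84 × 3.0303 × 0.97 = 328.73 N·m.
Gear mesh: ratio = 155/36 = 4.3056; torque at the impression cylinder = 328.73 × 4.3056 × 0.95 = 1344.6 N·m.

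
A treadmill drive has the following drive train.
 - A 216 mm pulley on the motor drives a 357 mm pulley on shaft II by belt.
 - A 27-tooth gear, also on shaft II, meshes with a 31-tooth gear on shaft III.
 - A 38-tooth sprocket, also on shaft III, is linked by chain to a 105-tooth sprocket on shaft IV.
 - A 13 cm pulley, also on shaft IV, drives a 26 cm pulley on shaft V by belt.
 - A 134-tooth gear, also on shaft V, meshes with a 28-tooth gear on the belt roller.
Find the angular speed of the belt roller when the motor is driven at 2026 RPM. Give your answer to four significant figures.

924.6 RPM

the motor → shaft II (belt, 357/216): 2026 ÷ 1.6528 = 1225.8 RPM
shaft II → shaft III (gear mesh, 31/27): 1225.8 ÷ 1.1481 = 1067.6 RPM
shaft III → shaft IV (chain, 105/38): 1067.6 ÷ 2.7632 = 386.39 RPM
shaft IV → shaft V (belt, 26/13): 386.39 ÷ 2 = 193.19 RPM
shaft V → the belt roller (gear mesh, 28/134): 193.19 ÷ 0.20896 = 924.57 RPM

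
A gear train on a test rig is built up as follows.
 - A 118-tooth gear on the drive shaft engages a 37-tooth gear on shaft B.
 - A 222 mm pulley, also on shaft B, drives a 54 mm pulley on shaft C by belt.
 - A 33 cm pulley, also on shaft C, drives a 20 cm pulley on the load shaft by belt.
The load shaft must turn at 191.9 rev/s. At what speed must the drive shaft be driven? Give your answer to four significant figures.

Overall ratio R = 0.31356 × 0.24324 × 0.60606 = 0.046225.
Required input speed = output speed × R = 191.9 × 0.046225 = 8.8706 rev/s.

8.871 rev/s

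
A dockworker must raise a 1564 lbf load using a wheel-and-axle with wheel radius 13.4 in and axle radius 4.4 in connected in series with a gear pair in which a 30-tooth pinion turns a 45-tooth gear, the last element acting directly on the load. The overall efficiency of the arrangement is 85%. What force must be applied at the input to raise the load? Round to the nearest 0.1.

Wheel-and-axle MA = R/r = 13.4/4.4 = 3.0455.
Gear pair MA = 45/30 = 1.5.
Combined ideal MA = 3.0455 × 1.5 = 4.5682.
Actual MA = 4.5682 × 0.85 = 3.883.
Effort = load / actual MA = 1564 / 3.883 = 402.79 lbf.

402.8 lbf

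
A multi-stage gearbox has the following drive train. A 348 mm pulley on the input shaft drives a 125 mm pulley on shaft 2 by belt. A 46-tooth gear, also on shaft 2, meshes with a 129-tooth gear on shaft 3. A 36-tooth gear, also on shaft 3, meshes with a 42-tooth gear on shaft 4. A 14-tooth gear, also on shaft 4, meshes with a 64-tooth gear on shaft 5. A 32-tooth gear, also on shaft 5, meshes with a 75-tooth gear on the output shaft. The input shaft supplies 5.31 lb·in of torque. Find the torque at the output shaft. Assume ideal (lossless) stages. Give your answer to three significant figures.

Belt: ratio = 125/348 = 0.3592; torque at shaft 2 = 5.31 × 0.3592 = 1.9073 lb·in.
Gear mesh: ratio = 129/46 = 2.8043; torque at shaft 3 = 1.9073 × 2.8043 = 5.3488 lb·in.
Gear mesh: ratio = 42/36 = 1.1667; torque at shaft 4 = 5.3488 × 1.1667 = 6.2403 lb·in.
Gear mesh: ratio = 64/14 = 4.5714; torque at shaft 5 = 6.2403 × 4.5714 = 28.527 lb·in.
Gear mesh: ratio = 75/32 = 2.3438; torque at the output shaft = 28.527 × 2.3438 = 66.86 lb·in.

66.9 lb·in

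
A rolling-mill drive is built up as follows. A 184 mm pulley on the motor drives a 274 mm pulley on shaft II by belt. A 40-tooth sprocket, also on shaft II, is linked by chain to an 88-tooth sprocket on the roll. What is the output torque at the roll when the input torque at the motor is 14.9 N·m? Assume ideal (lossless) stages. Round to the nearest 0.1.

48.8 N·m

belt 274/184 = 1.4891 → τ = 14.9·1.4891 = 22.188 N·m
chain 88/40 = 2.2 → τ = 22.188·2.2 = 48.814 N·m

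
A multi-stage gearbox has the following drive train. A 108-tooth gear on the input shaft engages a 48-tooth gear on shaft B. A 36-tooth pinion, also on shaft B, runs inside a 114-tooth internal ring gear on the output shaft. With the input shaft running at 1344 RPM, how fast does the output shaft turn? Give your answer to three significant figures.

gear mesh 48/108 = 0.44444 → 1344/0.44444 = 3024 RPM
internal gear 114/36 = 3.1667 → 3024/3.1667 = 954.95 RPM

955 RPM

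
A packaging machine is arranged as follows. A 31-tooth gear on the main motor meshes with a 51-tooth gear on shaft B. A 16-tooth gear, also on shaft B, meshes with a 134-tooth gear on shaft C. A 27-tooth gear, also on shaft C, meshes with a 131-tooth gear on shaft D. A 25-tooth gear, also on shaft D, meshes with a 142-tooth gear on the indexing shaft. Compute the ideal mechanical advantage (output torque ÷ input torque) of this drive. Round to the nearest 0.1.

Each stage contributes driven/driver: gear mesh 51/31 = 1.6452, gear mesh 134/16 = 8.375, gear mesh 131/27 = 4.8519, gear mesh 142/25 = 5.68.
Overall: 1.6452 × 8.375 × 4.8519 × 5.68 = 379.71.

379.7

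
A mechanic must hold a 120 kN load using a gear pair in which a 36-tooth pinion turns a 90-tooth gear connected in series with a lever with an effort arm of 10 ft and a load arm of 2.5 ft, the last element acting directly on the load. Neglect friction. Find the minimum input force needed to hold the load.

Gear pair MA = 90/36 = 2.5.
Lever MA = effort arm / load arm = 10/2.5 = 4.
Combined ideal MA = 2.5 × 4 = 10.
Effort = load / MA = 120 / 10 = 12 kN.

12 kN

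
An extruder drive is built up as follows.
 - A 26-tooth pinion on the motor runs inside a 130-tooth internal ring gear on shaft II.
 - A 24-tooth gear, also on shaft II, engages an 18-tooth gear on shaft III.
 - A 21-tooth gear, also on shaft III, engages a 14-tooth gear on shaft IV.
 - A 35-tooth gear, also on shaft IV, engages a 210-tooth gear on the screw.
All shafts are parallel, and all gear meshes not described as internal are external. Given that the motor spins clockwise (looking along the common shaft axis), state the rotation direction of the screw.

the motor → shaft II: internal mesh, same direction → CW.
shaft II → shaft III: external mesh, 1 reversal → CCW.
shaft III → shaft IV: external mesh, 1 reversal → CW.
shaft IV → the screw: external mesh, 1 reversal → CCW.
3 reversals in total — an odd number — so the screw turns opposite to the motor.

counterclockwise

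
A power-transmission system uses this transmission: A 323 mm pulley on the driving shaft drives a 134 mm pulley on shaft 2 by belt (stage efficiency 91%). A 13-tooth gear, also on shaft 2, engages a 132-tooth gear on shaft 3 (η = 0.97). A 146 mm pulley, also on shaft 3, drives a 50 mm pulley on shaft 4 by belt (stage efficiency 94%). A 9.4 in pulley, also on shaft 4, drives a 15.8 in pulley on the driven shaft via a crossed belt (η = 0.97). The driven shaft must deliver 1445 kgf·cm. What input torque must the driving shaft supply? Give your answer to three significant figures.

740 kgf·cm

Overall ratio R = 0.41486 × 10.154 × 0.34247 × 1.6809 = 2.4248; overall efficiency η = 0.91 × 0.97 × 0.94 × 0.97 = 0.8048.
Input torque = output torque / (R × η) = 1445 / (2.4248 × 0.8048) = 740.42 kgf·cm.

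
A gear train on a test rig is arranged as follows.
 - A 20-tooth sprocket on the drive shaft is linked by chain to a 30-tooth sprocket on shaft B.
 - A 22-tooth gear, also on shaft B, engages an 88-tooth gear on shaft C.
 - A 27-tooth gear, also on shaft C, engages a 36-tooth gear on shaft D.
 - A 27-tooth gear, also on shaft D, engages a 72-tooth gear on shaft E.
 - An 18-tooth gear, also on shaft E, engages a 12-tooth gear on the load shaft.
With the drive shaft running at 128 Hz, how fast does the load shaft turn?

Chain: ratio = 30/20 = 1.5, so shaft B turns at 128 / 1.5 = 85.333 Hz.
Gear mesh: ratio = 88/22 = 4, so shaft C turns at 85.333 / 4 = 21.333 Hz.
Gear mesh: ratio = 36/27 = 1.3333, so shaft D turns at 21.333 / 1.3333 = 16 Hz.
Gear mesh: ratio = 72/27 = 2.6667, so shaft E turns at 16 / 2.6667 = 6 Hz.
Gear mesh: ratio = 12/18 = 0.66667, so the load shaft turns at 6 / 0.66667 = 9 Hz.

9 Hz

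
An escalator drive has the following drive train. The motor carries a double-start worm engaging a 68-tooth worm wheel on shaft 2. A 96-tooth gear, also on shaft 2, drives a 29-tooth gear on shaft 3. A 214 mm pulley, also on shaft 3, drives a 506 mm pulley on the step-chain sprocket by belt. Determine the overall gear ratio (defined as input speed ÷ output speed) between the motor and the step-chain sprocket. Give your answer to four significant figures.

Each stage contributes driven/driver: worm 68/2 = 34, gear mesh 29/96 = 0.30208, belt 506/214 = 2.3645.
Overall: 34 × 0.30208 × 2.3645 = 24.285.

24.29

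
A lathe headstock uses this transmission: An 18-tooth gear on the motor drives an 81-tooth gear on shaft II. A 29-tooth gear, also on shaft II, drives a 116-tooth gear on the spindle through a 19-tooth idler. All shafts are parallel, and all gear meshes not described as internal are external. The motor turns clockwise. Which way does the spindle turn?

the motor → shaft II: external mesh, 1 reversal → CCW.
shaft II → the spindle: driver → idler → driven is 2 external meshes, 2 reversals → CCW.
3 reversals in total — an odd number — so the spindle turns opposite to the motor.

anticlockwise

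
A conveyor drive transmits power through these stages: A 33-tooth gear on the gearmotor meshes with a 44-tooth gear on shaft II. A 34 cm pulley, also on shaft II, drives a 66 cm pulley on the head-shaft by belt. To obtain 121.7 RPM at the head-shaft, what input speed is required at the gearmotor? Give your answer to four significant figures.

315.0 RPM

Overall ratio R = 1.3333 × 1.9412 = 2.5882.
Required input speed = output speed × R = 121.7 × 2.5882 = 314.99 RPM.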